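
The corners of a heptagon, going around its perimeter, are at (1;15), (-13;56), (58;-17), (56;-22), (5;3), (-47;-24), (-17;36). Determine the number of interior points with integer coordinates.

2578

Using the shoelace formula, 2A = |(1·56 − (-13)·15) + ((-13)·(-17) − 58·56) + (58·(-22) − 56·(-17)) + (56·3 − 5·(-22)) + (5·(-24) − (-47)·3) + ((-47)·36 − (-17)·(-24)) + ((-17)·15 − 1·36)| = 5192, so the area is 2596.
The number of boundary lattice points is Σ gcd(|Δx|,|Δy|) = gcd(14,41) + gcd(71,73) + gcd(2,5) + gcd(51,25) + gcd(52,27) + gcd(30,60) + gcd(18,21) = 1+1+1+1+1+30+3 = 38.
Pick's theorem gives I = A − B/2 + 1 = 2596 − 38/2 + 1 = 2578.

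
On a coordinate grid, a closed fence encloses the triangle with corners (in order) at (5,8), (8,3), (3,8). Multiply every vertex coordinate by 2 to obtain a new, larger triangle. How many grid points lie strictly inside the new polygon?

Using the shoelace formula, 2A = |[5·3 − 8·8] + [8·8 − 3·3] + [3·8 − 5·8]| = 10, so the area is 5.
Along each edge there are gcd(|Δx|,|Δy|)+1 lattice points, so counting each shared vertex once the boundary has gcd(3,5) + gcd(5,5) + gcd(2,0) = 1+5+2 = 8.
Scaling by 2 multiplies the area by 2² = 4 (so the new area is 20) and multiplies the boundary lattice-point count by 2, giving 16.
By Pick's theorem, the interior count of the dilated polygon is 20 − 16/2 + 1 = 13.

13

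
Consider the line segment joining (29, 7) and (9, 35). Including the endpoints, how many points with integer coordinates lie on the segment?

5

The number of lattice points on a segment between lattice points is gcd(|Δx|,|Δy|) + 1 = gcd(20,28) + 1 = 4 + 1 = 5.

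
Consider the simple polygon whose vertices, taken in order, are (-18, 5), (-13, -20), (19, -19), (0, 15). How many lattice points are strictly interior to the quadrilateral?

800

By the shoelace formula, twice the signed area is |[(-18)·(-20) − (-13)·5] + [(-13)·(-19) − 19·(-20)] + [19·15 − 0·(-19)] + [0·5 − (-18)·15]| = 1607, so the area is 1607/2.
Along each edge there are gcd(|Δx|,|Δy|)+1 lattice points, so counting each shared vertex once the boundary has gcd(5,25) + gcd(32,1) + gcd(19,34) + gcd(18,10) = 5+1+1+2 = 9.
By Pick's theorem A = I + B/2 − 1, so I = 1607/2 − 9/2 + 1 = 800.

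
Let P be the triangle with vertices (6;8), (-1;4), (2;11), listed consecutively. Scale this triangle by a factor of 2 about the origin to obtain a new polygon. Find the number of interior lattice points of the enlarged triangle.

By the shoelace formula, twice the signed area is |(6·4 − (-1)·8) + ((-1)·11 − 2·4) + (2·8 − 6·11)| = 37, so the area is 37/2.
Along each edge there are gcd(|Δx|,|Δy|)+1 lattice points, so counting each shared vertex once the boundary has gcd(7,4) + gcd(3,7) + gcd(4,3) = 1+1+1 = 3.
Scaling by 2 multiplies the area by 2² = 4 (so the new area is 74) and multiplies the boundary lattice-point count by 2, giving 6.
By Pick's theorem, the interior count of the dilated polygon is 74 − 6/2 + 1 = 72.

72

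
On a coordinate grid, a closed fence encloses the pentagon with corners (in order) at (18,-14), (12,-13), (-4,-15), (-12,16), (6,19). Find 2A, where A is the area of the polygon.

By the shoelace formula, twice the signed area is |[18·(-13) − 12·(-14)] + [12·(-15) − (-4)·(-13)] + [(-4)·16 − (-12)·(-15)] + [(-12)·19 − 6·16] + [6·(-14) − 18·19]| = 1292, so the area is 646.

1292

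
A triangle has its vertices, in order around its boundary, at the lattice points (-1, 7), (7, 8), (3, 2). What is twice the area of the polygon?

44

The shoelace formula gives twice the area as |[(-1)·8 − 7·7] + [7·2 − 3·8] + [3·7 − (-1)·2]| = 44, so the area is 22.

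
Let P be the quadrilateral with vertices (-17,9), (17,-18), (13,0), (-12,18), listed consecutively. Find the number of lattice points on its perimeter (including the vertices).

Along each edge there are gcd(|Δx|,|Δy|)+1 lattice points, so counting each shared vertex once the boundary has gcd(34,27) + gcd(4,18) + gcd(25,18) + gcd(5,9) = 1+2+1+1 = 5.

5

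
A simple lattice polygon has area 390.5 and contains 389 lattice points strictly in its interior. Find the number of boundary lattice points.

Pick's theorem gives A = I + B/2 − 1, so B = 2(A − I + 1) = 2(390.5 − 389 + 1) = 5.

5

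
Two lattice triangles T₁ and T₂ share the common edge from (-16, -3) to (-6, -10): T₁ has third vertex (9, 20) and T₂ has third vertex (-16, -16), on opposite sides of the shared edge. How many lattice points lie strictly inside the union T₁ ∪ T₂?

253

The union is the simple quadrilateral with vertices (-16, -3), (9, 20), (-6, -10), (-16, -16) in order.
Using the shoelace formula, 2A = |[(-16)·20 − 9·(-3)] + [9·(-10) − (-6)·20] + [(-6)·(-16) − (-16)·(-10)] + [(-16)·(-3) − (-16)·(-16)]| = 535, so the area is 535/2.
The number of boundary lattice points is Σ gcd(|Δx|,|Δy|) = gcd(25,23) + gcd(15,30) + gcd(10,6) + gcd(0,13) = 1+15+2+13 = 31.
By Pick's theorem I = A − B/2 + 1 = 535/2 − 31/2 + 1 = 253.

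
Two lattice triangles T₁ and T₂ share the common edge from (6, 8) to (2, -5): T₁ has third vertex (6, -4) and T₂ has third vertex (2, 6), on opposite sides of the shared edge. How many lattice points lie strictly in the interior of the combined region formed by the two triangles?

34

The union is the simple quadrilateral with vertices (6, 8), (6, -4), (2, -5), (2, 6) in order.
The shoelace formula gives twice the area as |(6·(-4) − 6·8) + (6·(-5) − 2·(-4)) + (2·6 − 2·(-5)) + (2·8 − 6·6)| = 92, so the area is 46.
Along each edge there are gcd(|Δx|,|Δy|)+1 lattice points, so counting each shared vertex once the boundary has gcd(0,12) + gcd(4,1) + gcd(0,11) + gcd(4,2) = 12+1+11+2 = 26.
By Pick's theorem I = A − B/2 + 1 = 46 − 26/2 + 1 = 34.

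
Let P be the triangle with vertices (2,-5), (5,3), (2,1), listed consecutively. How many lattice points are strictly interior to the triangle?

By the shoelace formula, twice the signed area is |(2·3 − 5·(-5)) + (5·1 − 2·3) + (2·(-5) − 2·1)| = 18, so the area is 9.
The number of boundary lattice points is Σ gcd(|Δx|,|Δy|) = gcd(3,8) + gcd(3,2) + gcd(0,6) = 1+1+6 = 8.
Pick's theorem gives I = A − B/2 + 1 = 9 − 8/2 + 1 = 6.

6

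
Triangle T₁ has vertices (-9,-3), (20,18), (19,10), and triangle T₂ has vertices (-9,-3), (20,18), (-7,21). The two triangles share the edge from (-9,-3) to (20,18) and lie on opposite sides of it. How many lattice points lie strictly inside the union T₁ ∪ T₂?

The union is the simple quadrilateral with vertices (-9,-3), (19,10), (20,18), (-7,21) in order.
The shoelace formula gives twice the area as |((-9)·10 − 19·(-3)) + (19·18 − 20·10) + (20·21 − (-7)·18) + ((-7)·(-3) − (-9)·21)| = 865, so the area is 865/2.
The number of boundary lattice points is Σ gcd(|Δx|,|Δy|) = gcd(28,13) + gcd(1,8) + gcd(27,3) + gcd(2,24) = 1+1+3+2 = 7.
By Pick's theorem I = A − B/2 + 1 = 865/2 − 7/2 + 1 = 430.

430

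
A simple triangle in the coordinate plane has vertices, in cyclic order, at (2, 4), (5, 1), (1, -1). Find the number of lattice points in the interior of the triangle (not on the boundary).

By the shoelace formula, twice the signed area is |[2·1 − 5·4] + [5·(-1) − 1·1] + [1·4 − 2·(-1)]| = 18, so the area is 9.
Summing gcd(|Δx|,|Δy|) over the edges gives the boundary count: gcd(3,3) + gcd(4,2) + gcd(1,5) = 3+2+1 = 6.
By Pick's theorem A = I + B/2 − 1, so I = 9 − 6/2 + 1 = 7.

7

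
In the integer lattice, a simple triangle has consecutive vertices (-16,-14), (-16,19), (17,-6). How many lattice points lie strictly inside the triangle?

528

Using the shoelace formula, 2A = |[(-16)·19 − (-16)·(-14)] + [(-16)·(-6) − 17·19] + [17·(-14) − (-16)·(-6)]| = 1089, so the area is 544.5.
The number of boundary lattice points is Σ gcd(|Δx|,|Δy|) = gcd(0,33) + gcd(33,25) + gcd(33,8) = 33+1+1 = 35.
Pick's theorem gives I = A − B/2 + 1 = 544.5 − 35/2 + 1 = 528.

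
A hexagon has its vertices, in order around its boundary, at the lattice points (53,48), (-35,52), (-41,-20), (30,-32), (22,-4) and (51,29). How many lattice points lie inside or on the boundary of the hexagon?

By the shoelace formula, twice the signed area is |[53·52 − (-35)·48] + [(-35)·(-20) − (-41)·52] + [(-41)·(-32) − 30·(-20)] + [30·(-4) − 22·(-32)] + [22·29 − 51·(-4)] + [51·48 − 53·29]| = 11517, so the area is 11517/2.
Along each edge there are gcd(|Δx|,|Δy|)+1 lattice points, so counting each shared vertex once the boundary has gcd(88,4) + gcd(6,72) + gcd(71,12) + gcd(8,28) + gcd(29,33) + gcd(2,19) = 4+6+1+4+1+1 = 17.
Pick's theorem gives I = A − B/2 + 1 = 11517/2 − 17/2 + 1 = 5751, so the closed region contains I + B = 5751 + 17 = 5768 lattice points.

5768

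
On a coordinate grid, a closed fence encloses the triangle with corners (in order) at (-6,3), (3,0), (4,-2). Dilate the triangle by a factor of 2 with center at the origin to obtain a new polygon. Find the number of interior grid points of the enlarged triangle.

22

The shoelace formula gives twice the area as |[(-6)·0 − 3·3] + [3·(-2) − 4·0] + [4·3 − (-6)·(-2)]| = 15, so the area is 15/2.
The number of boundary lattice points is Σ gcd(|Δx|,|Δy|) = gcd(9,3) + gcd(1,2) + gcd(10,5) = 3+1+5 = 9.
Scaling by 2 multiplies the area by 2² = 4 (so the new area is 30) and multiplies the boundary lattice-point count by 2, giving 18.
By Pick's theorem, the interior count of the dilated polygon is 30 − 18/2 + 1 = 22.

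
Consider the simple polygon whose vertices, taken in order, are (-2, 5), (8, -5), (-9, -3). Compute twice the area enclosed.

150

Using the shoelace formula, 2A = |((-2)·(-5) − 8·5) + (8·(-3) − (-9)·(-5)) + ((-9)·5 − (-2)·(-3))| = 150, so the area is 75.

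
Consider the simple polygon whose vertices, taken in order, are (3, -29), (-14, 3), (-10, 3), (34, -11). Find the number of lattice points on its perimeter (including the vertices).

The number of boundary lattice points is Σ gcd(|Δx|,|Δy|) = gcd(17,32) + gcd(4,0) + gcd(44,14) + gcd(31,18) = 1+4+2+1 = 8.

8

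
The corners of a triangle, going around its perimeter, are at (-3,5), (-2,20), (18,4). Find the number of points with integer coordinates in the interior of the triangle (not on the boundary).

By the shoelace formula, twice the signed area is |((-3)·20 − (-2)·5) + ((-2)·4 − 18·20) + (18·5 − (-3)·4)| = 316, so the area is 158.
Along each edge there are gcd(|Δx|,|Δy|)+1 lattice points, so counting each shared vertex once the boundary has gcd(1,15) + gcd(20,16) + gcd(21,1) = 1+4+1 = 6.
By Pick's theorem A = I + B/2 − 1, so I = 158 − 6/2 + 1 = 156.

156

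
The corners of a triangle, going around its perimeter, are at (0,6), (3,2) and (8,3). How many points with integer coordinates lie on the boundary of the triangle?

The number of boundary lattice points is Σ gcd(|Δx|,|Δy|) = gcd(3,4) + gcd(5,1) + gcd(8,3) = 1+1+1 = 3.

3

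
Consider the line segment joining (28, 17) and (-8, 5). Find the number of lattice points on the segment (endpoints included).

The number of lattice points on a segment between lattice points is gcd(|Δx|,|Δy|) + 1 = gcd(36,12) + 1 = 12 + 1 = 13.

13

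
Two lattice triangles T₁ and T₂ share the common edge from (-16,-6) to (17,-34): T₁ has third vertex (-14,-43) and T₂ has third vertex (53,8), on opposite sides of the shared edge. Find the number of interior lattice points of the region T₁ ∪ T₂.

1776

The union is the simple quadrilateral with vertices (-16,-6), (-14,-43), (17,-34), (53,8) in order.
By the shoelace formula, twice the signed area is |[(-16)·(-43) − (-14)·(-6)] + [(-14)·(-34) − 17·(-43)] + [17·8 − 53·(-34)] + [53·(-6) − (-16)·8]| = 3559, so the area is 3559/2.
The number of boundary lattice points is Σ gcd(|Δx|,|Δy|) = gcd(2,37) + gcd(31,9) + gcd(36,42) + gcd(69,14) = 1+1+6+1 = 9.
By Pick's theorem I = A − B/2 + 1 = 3559/2 − 9/2 + 1 = 1776.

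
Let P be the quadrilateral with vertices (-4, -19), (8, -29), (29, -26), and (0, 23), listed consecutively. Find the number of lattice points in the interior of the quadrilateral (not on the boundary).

827

Using the shoelace formula, 2A = |((-4)·(-29) − 8·(-19)) + (8·(-26) − 29·(-29)) + (29·23 − 0·(-26)) + (0·(-19) − (-4)·23)| = 1660, so the area is 830.
The number of boundary lattice points is Σ gcd(|Δx|,|Δy|) = gcd(12,10) + gcd(21,3) + gcd(29,49) + gcd(4,42) = 2+3+1+2 = 8.
By Pick's theorem A = I + B/2 − 1, so I = 830 − 8/2 + 1 = 827.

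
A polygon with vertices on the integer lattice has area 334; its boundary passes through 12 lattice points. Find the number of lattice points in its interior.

329

Pick's theorem A = I + B/2 − 1 rearranges to I = A − B/2 + 1 = 334 − 12/2 + 1 = 329.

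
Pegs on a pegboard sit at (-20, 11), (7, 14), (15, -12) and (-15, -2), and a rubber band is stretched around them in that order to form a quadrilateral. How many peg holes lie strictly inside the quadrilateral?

By the shoelace formula, twice the signed area is |((-20)·14 − 7·11) + (7·(-12) − 15·14) + (15·(-2) − (-15)·(-12)) + ((-15)·11 − (-20)·(-2))| = 1066, so the area is 533.
Along each edge there are gcd(|Δx|,|Δy|)+1 lattice points, so counting each shared vertex once the boundary has gcd(27,3) + gcd(8,26) + gcd(30,10) + gcd(5,13) = 3+2+10+1 = 16.
By Pick's theorem A = I + B/2 − 1, so I = 533 − 16/2 + 1 = 526.

526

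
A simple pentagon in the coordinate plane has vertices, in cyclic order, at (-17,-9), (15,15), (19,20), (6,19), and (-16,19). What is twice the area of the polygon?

By the shoelace formula, twice the signed area is |((-17)·15 − 15·(-9)) + (15·20 − 19·15) + (19·19 − 6·20) + (6·19 − (-16)·19) + ((-16)·(-9) − (-17)·19)| = 1021, so the area is 510.5.

1021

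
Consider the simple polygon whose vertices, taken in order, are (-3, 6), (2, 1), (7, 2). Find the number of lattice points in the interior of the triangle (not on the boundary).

The shoelace formula gives twice the area as |((-3)·1 − 2·6) + (2·2 − 7·1) + (7·6 − (-3)·2)| = 30, so the area is 15.
The number of boundary lattice points is Σ gcd(|Δx|,|Δy|) = gcd(5,5) + gcd(5,1) + gcd(10,4) = 5+1+2 = 8.
Pick's theorem gives I = A − B/2 + 1 = 15 − 8/2 + 1 = 12.

12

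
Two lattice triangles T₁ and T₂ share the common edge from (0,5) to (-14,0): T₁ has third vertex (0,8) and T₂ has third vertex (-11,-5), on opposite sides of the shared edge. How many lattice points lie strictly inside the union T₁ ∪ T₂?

61

The union is the simple quadrilateral with vertices (0,5), (0,8), (-14,0), (-11,-5) in order.
By the shoelace formula, twice the signed area is |(0·8 − 0·5) + (0·0 − (-14)·8) + ((-14)·(-5) − (-11)·0) + ((-11)·5 − 0·(-5))| = 127, so the area is 127/2.
The number of boundary lattice points is Σ gcd(|Δx|,|Δy|) = gcd(0,3) + gcd(14,8) + gcd(3,5) + gcd(11,10) = 3+2+1+1 = 7.
By Pick's theorem I = A − B/2 + 1 = 127/2 − 7/2 + 1 = 61.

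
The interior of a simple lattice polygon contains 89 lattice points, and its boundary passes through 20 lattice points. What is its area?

98

By Pick's theorem, A = I + B/2 − 1 = 89 + 20/2 − 1 = 98.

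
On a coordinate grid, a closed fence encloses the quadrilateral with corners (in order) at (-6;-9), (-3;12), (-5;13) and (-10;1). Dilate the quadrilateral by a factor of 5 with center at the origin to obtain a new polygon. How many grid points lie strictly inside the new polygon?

Using the shoelace formula, 2A = |((-6)·12 − (-3)·(-9)) + ((-3)·13 − (-5)·12) + ((-5)·1 − (-10)·13) + ((-10)·(-9) − (-6)·1)| = 143, so the area is 71.5.
Along each edge there are gcd(|Δx|,|Δy|)+1 lattice points, so counting each shared vertex once the boundary has gcd(3,21) + gcd(2,1) + gcd(5,12) + gcd(4,10) = 3+1+1+2 = 7.
Scaling by 5 multiplies the area by 5² = 25 (so the new area is 3575/2) and multiplies the boundary lattice-point count by 5, giving 35.
By Pick's theorem, the interior count of the dilated polygon is 3575/2 − 35/2 + 1 = 1771.

1771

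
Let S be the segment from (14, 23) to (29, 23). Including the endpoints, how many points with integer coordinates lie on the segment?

16

The number of lattice points on a segment between lattice points is gcd(|Δx|,|Δy|) + 1 = gcd(15,0) + 1 = 15 + 1 = 16.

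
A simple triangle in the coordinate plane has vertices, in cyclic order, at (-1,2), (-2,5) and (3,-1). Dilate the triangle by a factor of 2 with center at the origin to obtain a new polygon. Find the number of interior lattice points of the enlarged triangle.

16

Using the shoelace formula, 2A = |((-1)·5 − (-2)·2) + ((-2)·(-1) − 3·5) + (3·2 − (-1)·(-1))| = 9, so the area is 9/2.
Summing gcd(|Δx|,|Δy|) over the edges gives the boundary count: gcd(1,3) + gcd(5,6) + gcd(4,3) = 1+1+1 = 3.
Scaling by 2 multiplies the area by 2² = 4 (so the new area is 18) and multiplies the boundary lattice-point count by 2, giving 6.
By Pick's theorem, the interior count of the dilated polygon is 18 − 6/2 + 1 = 16.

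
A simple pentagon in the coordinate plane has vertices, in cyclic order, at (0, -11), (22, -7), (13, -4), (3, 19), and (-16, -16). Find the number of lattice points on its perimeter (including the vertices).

Along each edge there are gcd(|Δx|,|Δy|)+1 lattice points, so counting each shared vertex once the boundary has gcd(22,4) + gcd(9,3) + gcd(10,23) + gcd(19,35) + gcd(16,5) = 2+3+1+1+1 = 8.

8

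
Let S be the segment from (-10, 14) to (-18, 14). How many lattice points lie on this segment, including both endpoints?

The number of lattice points on a segment between lattice points is gcd(|Δx|,|Δy|) + 1 = gcd(8,0) + 1 = 8 + 1 = 9.

9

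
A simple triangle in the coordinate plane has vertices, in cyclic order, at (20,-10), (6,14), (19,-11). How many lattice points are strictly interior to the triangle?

The shoelace formula gives twice the area as |(20·14 − 6·(-10)) + (6·(-11) − 19·14) + (19·(-10) − 20·(-11))| = 38, so the area is 19.
Along each edge there are gcd(|Δx|,|Δy|)+1 lattice points, so counting each shared vertex once the boundary has gcd(14,24) + gcd(13,25) + gcd(1,1) = 2+1+1 = 4.
By Pick's theorem A = I + B/2 − 1, so I = 19 − 4/2 + 1 = 18.

18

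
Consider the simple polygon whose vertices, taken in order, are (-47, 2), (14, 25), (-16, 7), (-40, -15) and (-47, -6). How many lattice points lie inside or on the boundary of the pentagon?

By the shoelace formula, twice the signed area is |((-47)·25 − 14·2) + (14·7 − (-16)·25) + ((-16)·(-15) − (-40)·7) + ((-40)·(-6) − (-47)·(-15)) + ((-47)·2 − (-47)·(-6))| = 1026, so the area is 513.
Along each edge there are gcd(|Δx|,|Δy|)+1 lattice points, so counting each shared vertex once the boundary has gcd(61,23) + gcd(30,18) + gcd(24,22) + gcd(7,9) + gcd(0,8) = 1+6+2+1+8 = 18.
Pick's theorem gives I = A − B/2 + 1 = 513 − 18/2 + 1 = 505, so the closed region contains I + B = 505 + 18 = 523 lattice points.

523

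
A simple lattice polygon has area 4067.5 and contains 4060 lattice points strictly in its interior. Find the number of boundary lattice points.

17

Pick's theorem gives A = I + B/2 − 1, so B = 2(A − I + 1) = 2(4067.5 − 4060 + 1) = 17.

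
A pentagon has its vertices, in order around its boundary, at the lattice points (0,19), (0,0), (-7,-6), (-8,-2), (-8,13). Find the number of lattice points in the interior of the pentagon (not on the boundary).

By the shoelace formula, twice the signed area is |(0·0 − 0·19) + (0·(-6) − (-7)·0) + ((-7)·(-2) − (-8)·(-6)) + ((-8)·13 − (-8)·(-2)) + ((-8)·19 − 0·13)| = 306, so the area is 153.
Along each edge there are gcd(|Δx|,|Δy|)+1 lattice points, so counting each shared vertex once the boundary has gcd(0,19) + gcd(7,6) + gcd(1,4) + gcd(0,15) + gcd(8,6) = 19+1+1+15+2 = 38.
By Pick's theorem A = I + B/2 − 1, so I = 153 − 38/2 + 1 = 135.

135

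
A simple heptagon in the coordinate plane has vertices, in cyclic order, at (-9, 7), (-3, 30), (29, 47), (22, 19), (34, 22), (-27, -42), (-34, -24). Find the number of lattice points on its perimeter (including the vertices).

15

Along each edge there are gcd(|Δx|,|Δy|)+1 lattice points, so counting each shared vertex once the boundary has gcd(6,23) + gcd(32,17) + gcd(7,28) + gcd(12,3) + gcd(61,64) + gcd(7,18) + gcd(25,31) = 1+1+7+3+1+1+1 = 15.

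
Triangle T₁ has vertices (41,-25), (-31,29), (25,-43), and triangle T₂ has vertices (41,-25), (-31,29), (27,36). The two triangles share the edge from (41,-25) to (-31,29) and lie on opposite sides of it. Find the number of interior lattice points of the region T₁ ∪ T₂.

2893

The union is the simple quadrilateral with vertices (41,-25), (25,-43), (-31,29), (27,36) in order.
The shoelace formula gives twice the area as |[41·(-43) − 25·(-25)] + [25·29 − (-31)·(-43)] + [(-31)·36 − 27·29] + [27·(-25) − 41·36]| = 5796, so the area is 2898.
The number of boundary lattice points is Σ gcd(|Δx|,|Δy|) = gcd(16,18) + gcd(56,72) + gcd(58,7) + gcd(14,61) = 2+8+1+1 = 12.
By Pick's theorem I = A − B/2 + 1 = 2898 − 12/2 + 1 = 2893.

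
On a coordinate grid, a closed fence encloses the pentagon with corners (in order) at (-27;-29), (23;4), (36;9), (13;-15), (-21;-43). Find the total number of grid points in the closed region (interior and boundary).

735

By the shoelace formula, twice the signed area is |[(-27)·4 − 23·(-29)] + [23·9 − 36·4] + [36·(-15) − 13·9] + [13·(-43) − (-21)·(-15)] + [(-21)·(-29) − (-27)·(-43)]| = 1461, so the area is 730.5.
Summing gcd(|Δx|,|Δy|) over the edges gives the boundary count: gcd(50,33) + gcd(13,5) + gcd(23,24) + gcd(34,28) + gcd(6,14) = 1+1+1+2+2 = 7.
Pick's theorem gives I = A − B/2 + 1 = 730.5 − 7/2 + 1 = 728, so the closed region contains I + B = 728 + 7 = 735 lattice points.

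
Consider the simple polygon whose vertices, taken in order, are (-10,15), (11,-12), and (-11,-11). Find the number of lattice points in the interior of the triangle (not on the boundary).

Using the shoelace formula, 2A = |[(-10)·(-12) − 11·15] + [11·(-11) − (-11)·(-12)] + [(-11)·15 − (-10)·(-11)]| = 573, so the area is 286.5.
Along each edge there are gcd(|Δx|,|Δy|)+1 lattice points, so counting each shared vertex once the boundary has gcd(21,27) + gcd(22,1) + gcd(1,26) = 3+1+1 = 5.
By Pick's theorem A = I + B/2 − 1, so I = 286.5 − 5/2 + 1 = 285.

285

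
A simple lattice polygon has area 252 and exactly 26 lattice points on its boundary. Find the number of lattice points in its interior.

From Pick's theorem, I = A − B/2 + 1 = 252 − 26/2 + 1 = 240.

240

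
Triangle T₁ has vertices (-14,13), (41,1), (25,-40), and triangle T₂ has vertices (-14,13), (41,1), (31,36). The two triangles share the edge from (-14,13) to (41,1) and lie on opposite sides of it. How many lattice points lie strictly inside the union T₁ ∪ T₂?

2123

The union is the simple quadrilateral with vertices (-14,13), (25,-40), (41,1), (31,36) in order.
By the shoelace formula, twice the signed area is |[(-14)·(-40) − 25·13] + [25·1 − 41·(-40)] + [41·36 − 31·1] + [31·13 − (-14)·36]| = 4252, so the area is 2126.
Summing gcd(|Δx|,|Δy|) over the edges gives the boundary count: gcd(39,53) + gcd(16,41) + gcd(10,35) + gcd(45,23) = 1+1+5+1 = 8.
By Pick's theorem I = A − B/2 + 1 = 2126 − 8/2 + 1 = 2123.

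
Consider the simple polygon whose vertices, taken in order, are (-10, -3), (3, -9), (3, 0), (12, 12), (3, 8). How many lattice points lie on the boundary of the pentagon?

15

The number of boundary lattice points is Σ gcd(|Δx|,|Δy|) = gcd(13,6) + gcd(0,9) + gcd(9,12) + gcd(9,4) + gcd(13,11) = 1+9+3+1+1 = 15.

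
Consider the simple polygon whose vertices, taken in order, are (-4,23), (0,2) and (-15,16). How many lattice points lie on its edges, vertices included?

Along each edge there are gcd(|Δx|,|Δy|)+1 lattice points, so counting each shared vertex once the boundary has gcd(4,21) + gcd(15,14) + gcd(11,7) = 1+1+1 = 3.

3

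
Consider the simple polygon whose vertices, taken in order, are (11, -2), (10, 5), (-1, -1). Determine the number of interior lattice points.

Using the shoelace formula, 2A = |[11·5 − 10·(-2)] + [10·(-1) − (-1)·5] + [(-1)·(-2) − 11·(-1)]| = 83, so the area is 83/2.
The number of boundary lattice points is Σ gcd(|Δx|,|Δy|) = gcd(1,7) + gcd(11,6) + gcd(12,1) = 1+1+1 = 3.
By Pick's theorem A = I + B/2 − 1, so I = 83/2 − 3/2 + 1 = 41.

41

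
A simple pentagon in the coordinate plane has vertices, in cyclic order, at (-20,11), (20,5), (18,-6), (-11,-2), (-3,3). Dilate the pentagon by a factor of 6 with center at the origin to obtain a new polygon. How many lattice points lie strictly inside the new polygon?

11575

Using the shoelace formula, 2A = |[(-20)·5 − 20·11] + [20·(-6) − 18·5] + [18·(-2) − (-11)·(-6)] + [(-11)·3 − (-3)·(-2)] + [(-3)·11 − (-20)·3]| = 644, so the area is 322.
Along each edge there are gcd(|Δx|,|Δy|)+1 lattice points, so counting each shared vertex once the boundary has gcd(40,6) + gcd(2,11) + gcd(29,4) + gcd(8,5) + gcd(17,8) = 2+1+1+1+1 = 6.
Scaling by 6 multiplies the area by 6² = 36 (so the new area is 11592) and multiplies the boundary lattice-point count by 6, giving 36.
By Pick's theorem, the interior count of the dilated polygon is 11592 − 36/2 + 1 = 11575.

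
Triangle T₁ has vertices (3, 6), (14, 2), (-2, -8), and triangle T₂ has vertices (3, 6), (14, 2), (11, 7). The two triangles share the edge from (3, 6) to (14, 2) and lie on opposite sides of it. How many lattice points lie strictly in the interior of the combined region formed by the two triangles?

107

The union is the simple quadrilateral with vertices (3, 6), (-2, -8), (14, 2), (11, 7) in order.
The shoelace formula gives twice the area as |[3·(-8) − (-2)·6] + [(-2)·2 − 14·(-8)] + [14·7 − 11·2] + [11·6 − 3·7]| = 217, so the area is 217/2.
Summing gcd(|Δx|,|Δy|) over the edges gives the boundary count: gcd(5,14) + gcd(16,10) + gcd(3,5) + gcd(8,1) = 1+2+1+1 = 5.
By Pick's theorem I = A − B/2 + 1 = 217/2 − 5/2 + 1 = 107.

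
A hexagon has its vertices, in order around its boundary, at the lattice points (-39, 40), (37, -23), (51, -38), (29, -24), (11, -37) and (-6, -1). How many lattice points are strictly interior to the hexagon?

1127

By the shoelace formula, twice the signed area is |((-39)·(-23) − 37·40) + (37·(-38) − 51·(-23)) + (51·(-24) − 29·(-38)) + (29·(-37) − 11·(-24)) + (11·(-1) − (-6)·(-37)) + ((-6)·40 − (-39)·(-1))| = 2259, so the area is 1129.5.
Summing gcd(|Δx|,|Δy|) over the edges gives the boundary count: gcd(76,63) + gcd(14,15) + gcd(22,14) + gcd(18,13) + gcd(17,36) + gcd(33,41) = 1+1+2+1+1+1 = 7.
Pick's theorem gives I = A − B/2 + 1 = 1129.5 − 7/2 + 1 = 1127.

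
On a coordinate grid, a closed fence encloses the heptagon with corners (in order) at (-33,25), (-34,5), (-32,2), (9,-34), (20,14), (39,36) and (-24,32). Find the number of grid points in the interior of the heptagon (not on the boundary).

Using the shoelace formula, 2A = |((-33)·5 − (-34)·25) + ((-34)·2 − (-32)·5) + ((-32)·(-34) − 9·2) + (9·14 − 20·(-34)) + (20·36 − 39·14) + (39·32 − (-24)·36) + ((-24)·25 − (-33)·32)| = 5395, so the area is 5395/2.
The number of boundary lattice points is Σ gcd(|Δx|,|Δy|) = gcd(1,20) + gcd(2,3) + gcd(41,36) + gcd(11,48) + gcd(19,22) + gcd(63,4) + gcd(9,7) = 1+1+1+1+1+1+1 = 7.
Pick's theorem gives I = A − B/2 + 1 = 5395/2 − 7/2 + 1 = 2695.

2695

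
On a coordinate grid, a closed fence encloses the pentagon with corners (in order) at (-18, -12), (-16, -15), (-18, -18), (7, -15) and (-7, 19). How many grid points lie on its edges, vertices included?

Summing gcd(|Δx|,|Δy|) over the edges gives the boundary count: gcd(2,3) + gcd(2,3) + gcd(25,3) + gcd(14,34) + gcd(11,31) = 1+1+1+2+1 = 6.

6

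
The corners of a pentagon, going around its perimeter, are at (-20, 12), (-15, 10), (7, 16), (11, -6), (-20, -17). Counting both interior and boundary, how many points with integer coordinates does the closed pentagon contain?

736

Using the shoelace formula, 2A = |((-20)·10 − (-15)·12) + ((-15)·16 − 7·10) + (7·(-6) − 11·16) + (11·(-17) − (-20)·(-6)) + ((-20)·12 − (-20)·(-17))| = 1435, so the area is 1435/2.
The number of boundary lattice points is Σ gcd(|Δx|,|Δy|) = gcd(5,2) + gcd(22,6) + gcd(4,22) + gcd(31,11) + gcd(0,29) = 1+2+2+1+29 = 35.
Pick's theorem gives I = A − B/2 + 1 = 1435/2 − 35/2 + 1 = 701, so the closed region contains I + B = 701 + 35 = 736 lattice points.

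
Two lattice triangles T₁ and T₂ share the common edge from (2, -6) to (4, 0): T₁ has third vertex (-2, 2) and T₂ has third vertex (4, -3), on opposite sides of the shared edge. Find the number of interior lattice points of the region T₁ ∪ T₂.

The union is the simple quadrilateral with vertices (2, -6), (-2, 2), (4, 0), (4, -3) in order.
The shoelace formula gives twice the area as |(2·2 − (-2)·(-6)) + ((-2)·0 − 4·2) + (4·(-3) − 4·0) + (4·(-6) − 2·(-3))| = 46, so the area is 23.
The number of boundary lattice points is Σ gcd(|Δx|,|Δy|) = gcd(4,8) + gcd(6,2) + gcd(0,3) + gcd(2,3) = 4+2+3+1 = 10.
By Pick's theorem I = A − B/2 + 1 = 23 − 10/2 + 1 = 19.

19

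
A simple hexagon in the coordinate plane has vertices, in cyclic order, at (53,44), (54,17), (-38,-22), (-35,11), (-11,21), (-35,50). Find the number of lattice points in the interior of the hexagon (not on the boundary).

Using the shoelace formula, 2A = |[53·17 − 54·44] + [54·(-22) − (-38)·17] + [(-38)·11 − (-35)·(-22)] + [(-35)·21 − (-11)·11] + [(-11)·50 − (-35)·21] + [(-35)·44 − 53·50]| = 7824, so the area is 3912.
Along each edge there are gcd(|Δx|,|Δy|)+1 lattice points, so counting each shared vertex once the boundary has gcd(1,27) + gcd(92,39) + gcd(3,33) + gcd(24,10) + gcd(24,29) + gcd(88,6) = 1+1+3+2+1+2 = 10.
By Pick's theorem A = I + B/2 − 1, so I = 3912 − 10/2 + 1 = 3908.

3908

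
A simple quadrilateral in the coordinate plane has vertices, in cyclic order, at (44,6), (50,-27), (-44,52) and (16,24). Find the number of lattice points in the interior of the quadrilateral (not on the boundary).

1458

By the shoelace formula, twice the signed area is |[44·(-27) − 50·6] + [50·52 − (-44)·(-27)] + [(-44)·24 − 16·52] + [16·6 − 44·24]| = 2924, so the area is 1462.
Summing gcd(|Δx|,|Δy|) over the edges gives the boundary count: gcd(6,33) + gcd(94,79) + gcd(60,28) + gcd(28,18) = 3+1+4+2 = 10.
Pick's theorem gives I = A − B/2 + 1 = 1462 − 10/2 + 1 = 1458.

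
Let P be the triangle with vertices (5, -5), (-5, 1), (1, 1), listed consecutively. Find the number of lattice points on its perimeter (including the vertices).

Along each edge there are gcd(|Δx|,|Δy|)+1 lattice points, so counting each shared vertex once the boundary has gcd(10,6) + gcd(6,0) + gcd(4,6) = 2+6+2 = 10.

10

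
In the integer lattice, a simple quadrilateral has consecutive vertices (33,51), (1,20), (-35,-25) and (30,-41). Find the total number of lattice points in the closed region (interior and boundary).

Using the shoelace formula, 2A = |[33·20 − 1·51] + [1·(-25) − (-35)·20] + [(-35)·(-41) − 30·(-25)] + [30·51 − 33·(-41)]| = 6352, so the area is 3176.
Along each edge there are gcd(|Δx|,|Δy|)+1 lattice points, so counting each shared vertex once the boundary has gcd(32,31) + gcd(36,45) + gcd(65,16) + gcd(3,92) = 1+9+1+1 = 12.
Pick's theorem gives I = A − B/2 + 1 = 3176 − 12/2 + 1 = 3171, so the closed region contains I + B = 3171 + 12 = 3183 lattice points.

3183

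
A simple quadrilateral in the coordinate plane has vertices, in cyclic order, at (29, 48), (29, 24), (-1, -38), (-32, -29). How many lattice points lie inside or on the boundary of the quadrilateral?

1843

By the shoelace formula, twice the signed area is |(29·24 − 29·48) + (29·(-38) − (-1)·24) + ((-1)·(-29) − (-32)·(-38)) + ((-32)·48 − 29·(-29))| = 3656, so the area is 1828.
Summing gcd(|Δx|,|Δy|) over the edges gives the boundary count: gcd(0,24) + gcd(30,62) + gcd(31,9) + gcd(61,77) = 24+2+1+1 = 28.
Pick's theorem gives I = A − B/2 + 1 = 1828 − 28/2 + 1 = 1815, so the closed region contains I + B = 1815 + 28 = 1843 lattice points.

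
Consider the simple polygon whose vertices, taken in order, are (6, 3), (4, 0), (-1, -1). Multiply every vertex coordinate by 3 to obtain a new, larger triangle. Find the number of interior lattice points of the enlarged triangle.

55

Using the shoelace formula, 2A = |[6·0 − 4·3] + [4·(-1) − (-1)·0] + [(-1)·3 − 6·(-1)]| = 13, so the area is 6.5.
The number of boundary lattice points is Σ gcd(|Δx|,|Δy|) = gcd(2,3) + gcd(5,1) + gcd(7,4) = 1+1+1 = 3.
Scaling by 3 multiplies the area by 3² = 9 (so the new area is 58.5) and multiplies the boundary lattice-point count by 3, giving 9.
By Pick's theorem, the interior count of the dilated polygon is 58.5 − 9/2 + 1 = 55.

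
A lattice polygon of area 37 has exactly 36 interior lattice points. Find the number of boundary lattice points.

Pick's theorem gives A = I + B/2 − 1, so B = 2(A − I + 1) = 2(37 − 36 + 1) = 4.

4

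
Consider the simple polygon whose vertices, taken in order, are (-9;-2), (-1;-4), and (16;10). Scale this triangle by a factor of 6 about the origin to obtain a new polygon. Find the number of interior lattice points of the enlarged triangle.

By the shoelace formula, twice the signed area is |((-9)·(-4) − (-1)·(-2)) + ((-1)·10 − 16·(-4)) + (16·(-2) − (-9)·10)| = 146, so the area is 73.
Summing gcd(|Δx|,|Δy|) over the edges gives the boundary count: gcd(8,2) + gcd(17,14) + gcd(25,12) = 2+1+1 = 4.
Scaling by 6 multiplies the area by 6² = 36 (so the new area is 2628) and multiplies the boundary lattice-point count by 6, giving 24.
By Pick's theorem, the interior count of the dilated polygon is 2628 − 24/2 + 1 = 2617.

2617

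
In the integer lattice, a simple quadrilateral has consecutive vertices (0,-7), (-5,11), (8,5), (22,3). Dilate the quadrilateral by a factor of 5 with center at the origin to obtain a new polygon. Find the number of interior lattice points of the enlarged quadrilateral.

4836

The shoelace formula gives twice the area as |[0·11 − (-5)·(-7)] + [(-5)·5 − 8·11] + [8·3 − 22·5] + [22·(-7) − 0·3]| = 388, so the area is 194.
Along each edge there are gcd(|Δx|,|Δy|)+1 lattice points, so counting each shared vertex once the boundary has gcd(5,18) + gcd(13,6) + gcd(14,2) + gcd(22,10) = 1+1+2+2 = 6.
Scaling by 5 multiplies the area by 5² = 25 (so the new area is 4850) and multiplies the boundary lattice-point count by 5, giving 30.
By Pick's theorem, the interior count of the dilated polygon is 4850 − 30/2 + 1 = 4836.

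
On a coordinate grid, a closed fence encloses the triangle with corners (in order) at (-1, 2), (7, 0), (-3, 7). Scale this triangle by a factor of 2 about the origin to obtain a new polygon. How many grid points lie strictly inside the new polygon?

69

By the shoelace formula, twice the signed area is |((-1)·0 − 7·2) + (7·7 − (-3)·0) + ((-3)·2 − (-1)·7)| = 36, so the area is 18.
Along each edge there are gcd(|Δx|,|Δy|)+1 lattice points, so counting each shared vertex once the boundary has gcd(8,2) + gcd(10,7) + gcd(2,5) = 2+1+1 = 4.
Scaling by 2 multiplies the area by 2² = 4 (so the new area is 72) and multiplies the boundary lattice-point count by 2, giving 8.
By Pick's theorem, the interior count of the dilated polygon is 72 − 8/2 + 1 = 69.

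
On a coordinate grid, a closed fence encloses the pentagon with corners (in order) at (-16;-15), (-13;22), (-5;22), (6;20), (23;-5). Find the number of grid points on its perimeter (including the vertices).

12

The number of boundary lattice points is Σ gcd(|Δx|,|Δy|) = gcd(3,37) + gcd(8,0) + gcd(11,2) + gcd(17,25) + gcd(39,10) = 1+8+1+1+1 = 12.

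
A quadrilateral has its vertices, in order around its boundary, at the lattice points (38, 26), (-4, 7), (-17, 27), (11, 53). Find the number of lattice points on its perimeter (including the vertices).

Along each edge there are gcd(|Δx|,|Δy|)+1 lattice points, so counting each shared vertex once the boundary has gcd(42,19) + gcd(13,20) + gcd(28,26) + gcd(27,27) = 1+1+2+27 = 31.

31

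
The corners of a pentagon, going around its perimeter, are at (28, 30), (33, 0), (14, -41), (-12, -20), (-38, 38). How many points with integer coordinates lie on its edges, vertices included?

11

Summing gcd(|Δx|,|Δy|) over the edges gives the boundary count: gcd(5,30) + gcd(19,41) + gcd(26,21) + gcd(26,58) + gcd(66,8) = 5+1+1+2+2 = 11.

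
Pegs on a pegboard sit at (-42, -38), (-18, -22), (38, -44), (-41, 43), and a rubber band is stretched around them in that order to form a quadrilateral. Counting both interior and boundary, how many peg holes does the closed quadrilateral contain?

2538

The shoelace formula gives twice the area as |((-42)·(-22) − (-18)·(-38)) + ((-18)·(-44) − 38·(-22)) + (38·43 − (-41)·(-44)) + ((-41)·(-38) − (-42)·43)| = 5062, so the area is 2531.
Summing gcd(|Δx|,|Δy|) over the edges gives the boundary count: gcd(24,16) + gcd(56,22) + gcd(79,87) + gcd(1,81) = 8+2+1+1 = 12.
Pick's theorem gives I = A − B/2 + 1 = 2531 − 12/2 + 1 = 2526, so the closed region contains I + B = 2526 + 12 = 2538 lattice points.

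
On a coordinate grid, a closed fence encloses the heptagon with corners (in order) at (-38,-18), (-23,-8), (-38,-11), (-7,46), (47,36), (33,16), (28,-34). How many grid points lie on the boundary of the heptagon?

20

Summing gcd(|Δx|,|Δy|) over the edges gives the boundary count: gcd(15,10) + gcd(15,3) + gcd(31,57) + gcd(54,10) + gcd(14,20) + gcd(5,50) + gcd(66,16) = 5+3+1+2+2+5+2 = 20.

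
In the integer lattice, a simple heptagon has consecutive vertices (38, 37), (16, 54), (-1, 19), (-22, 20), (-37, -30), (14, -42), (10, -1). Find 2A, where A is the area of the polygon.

By the shoelace formula, twice the signed area is |[38·54 − 16·37] + [16·19 − (-1)·54] + [(-1)·20 − (-22)·19] + [(-22)·(-30) − (-37)·20] + [(-37)·(-42) − 14·(-30)] + [14·(-1) − 10·(-42)] + [10·37 − 38·(-1)]| = 6404, so the area is 3202.

6404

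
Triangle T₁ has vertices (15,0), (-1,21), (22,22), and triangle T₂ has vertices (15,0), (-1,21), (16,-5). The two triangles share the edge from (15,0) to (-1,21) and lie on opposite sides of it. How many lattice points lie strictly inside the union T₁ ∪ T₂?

The union is the simple quadrilateral with vertices (15,0), (22,22), (-1,21), (16,-5) in order.
The shoelace formula gives twice the area as |(15·22 − 22·0) + (22·21 − (-1)·22) + ((-1)·(-5) − 16·21) + (16·0 − 15·(-5))| = 558, so the area is 279.
Along each edge there are gcd(|Δx|,|Δy|)+1 lattice points, so counting each shared vertex once the boundary has gcd(7,22) + gcd(23,1) + gcd(17,26) + gcd(1,5) = 1+1+1+1 = 4.
By Pick's theorem I = A − B/2 + 1 = 279 − 4/2 + 1 = 278.

278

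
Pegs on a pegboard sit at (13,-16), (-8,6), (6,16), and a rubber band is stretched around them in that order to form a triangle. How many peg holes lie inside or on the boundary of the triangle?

262

By the shoelace formula, twice the signed area is |[13·6 − (-8)·(-16)] + [(-8)·16 − 6·6] + [6·(-16) − 13·16]| = 518, so the area is 259.
The number of boundary lattice points is Σ gcd(|Δx|,|Δy|) = gcd(21,22) + gcd(14,10) + gcd(7,32) = 1+2+1 = 4.
Pick's theorem gives I = A − B/2 + 1 = 259 − 4/2 + 1 = 258, so the closed region contains I + B = 258 + 4 = 262 lattice points.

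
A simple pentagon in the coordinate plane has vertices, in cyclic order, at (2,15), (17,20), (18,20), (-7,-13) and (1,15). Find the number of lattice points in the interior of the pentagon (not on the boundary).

The shoelace formula gives twice the area as |[2·20 − 17·15] + [17·20 − 18·20] + [18·(-13) − (-7)·20] + [(-7)·15 − 1·(-13)] + [1·15 − 2·15]| = 436, so the area is 218.
The number of boundary lattice points is Σ gcd(|Δx|,|Δy|) = gcd(15,5) + gcd(1,0) + gcd(25,33) + gcd(8,28) + gcd(1,0) = 5+1+1+4+1 = 12.
Pick's theorem gives I = A − B/2 + 1 = 218 − 12/2 + 1 = 213.

213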